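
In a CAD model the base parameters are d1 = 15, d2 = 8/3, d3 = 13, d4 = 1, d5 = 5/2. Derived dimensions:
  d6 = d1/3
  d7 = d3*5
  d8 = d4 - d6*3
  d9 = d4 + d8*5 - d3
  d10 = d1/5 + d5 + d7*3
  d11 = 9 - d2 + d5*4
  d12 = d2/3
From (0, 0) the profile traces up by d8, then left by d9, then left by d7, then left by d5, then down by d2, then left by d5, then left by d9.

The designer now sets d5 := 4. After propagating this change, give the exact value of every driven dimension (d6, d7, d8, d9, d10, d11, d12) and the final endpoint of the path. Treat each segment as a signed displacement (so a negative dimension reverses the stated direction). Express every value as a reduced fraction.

Apply edit: d5 := 4
  d6 = d1/3 = 5
  d7 = d3*5 = 65
  d8 = d4 - d6*3 = -14
  d9 = d4 + d8*5 - d3 = -82
  d10 = d1/5 + d5 + d7*3 = 202
  d11 = 9 - d2 + d5*4 = 67/3
  d12 = d2/3 = 8/9
Walk from origin (0, 0):
  seg 1: up by d8 = -14 → (0, -14)
  seg 2: left by d9 = -82 → (82, -14)
  seg 3: left by d7 = 65 → (17, -14)
  seg 4: left by d5 = 4 → (13, -14)
  seg 5: down by d2 = 8/3 → (13, -50/3)
  seg 6: left by d5 = 4 → (9, -50/3)
  seg 7: left by d9 = -82 → (91, -50/3)

d6 = 5
d7 = 65
d8 = -14
d9 = -82
d10 = 202
d11 = 67/3
d12 = 8/9
endpoint = (91, -50/3)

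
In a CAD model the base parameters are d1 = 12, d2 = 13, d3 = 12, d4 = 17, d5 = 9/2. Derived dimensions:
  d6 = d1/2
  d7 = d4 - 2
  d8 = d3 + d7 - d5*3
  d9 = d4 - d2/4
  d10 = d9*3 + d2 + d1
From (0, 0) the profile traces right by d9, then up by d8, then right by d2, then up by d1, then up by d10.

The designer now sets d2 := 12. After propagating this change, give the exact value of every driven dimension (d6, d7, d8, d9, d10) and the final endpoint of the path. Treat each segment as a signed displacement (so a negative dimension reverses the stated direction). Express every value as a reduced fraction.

d6 = 6
d7 = 15
d8 = 27/2
d9 = 14
d10 = 66
endpoint = (26, 183/2)

Apply edit: d2 := 12
  d6 = d1/2 = 6
  d7 = d4 - 2 = 15
  d8 = d3 + d7 - d5*3 = 27/2
  d9 = d4 - d2/4 = 14
  d10 = d9*3 + d2 + d1 = 66
Walk from origin (0, 0):
  seg 1: right by d9 = 14 → (14, 0)
  seg 2: up by d8 = 27/2 → (14, 27/2)
  seg 3: right by d2 = 12 → (26, 27/2)
  seg 4: up by d1 = 12 → (26, 51/2)
  seg 5: up by d10 = 66 → (26, 183/2)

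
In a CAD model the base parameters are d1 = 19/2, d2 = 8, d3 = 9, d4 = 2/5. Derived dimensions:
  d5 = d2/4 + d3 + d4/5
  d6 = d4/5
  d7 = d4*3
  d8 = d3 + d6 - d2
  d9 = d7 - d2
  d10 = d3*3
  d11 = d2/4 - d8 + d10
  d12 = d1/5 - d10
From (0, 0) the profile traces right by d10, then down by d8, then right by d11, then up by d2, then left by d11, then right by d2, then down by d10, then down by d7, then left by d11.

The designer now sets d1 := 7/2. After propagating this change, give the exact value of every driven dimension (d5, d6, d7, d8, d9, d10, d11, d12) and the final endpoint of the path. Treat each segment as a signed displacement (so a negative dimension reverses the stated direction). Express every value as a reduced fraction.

Apply edit: d1 := 7/2
  d5 = d2/4 + d3 + d4/5 = 277/25
  d6 = d4/5 = 2/25
  d7 = d4*3 = 6/5
  d8 = d3 + d6 - d2 = 27/25
  d9 = d7 - d2 = -34/5
  d10 = d3*3 = 27
  d11 = d2/4 - d8 + d10 = 698/25
  d12 = d1/5 - d10 = -263/10
Walk from origin (0, 0):
  seg 1: right by d10 = 27 → (27, 0)
  seg 2: down by d8 = 27/25 → (27, -27/25)
  seg 3: right by d11 = 698/25 → (1373/25, -27/25)
  seg 4: up by d2 = 8 → (1373/25, 173/25)
  seg 5: left by d11 = 698/25 → (27, 173/25)
  seg 6: right by d2 = 8 → (35, 173/25)
  seg 7: down by d10 = 27 → (35, -502/25)
  seg 8: down by d7 = 6/5 → (35, -532/25)
  seg 9: left by d11 = 698/25 → (177/25, -532/25)

d5 = 277/25
d6 = 2/25
d7 = 6/5
d8 = 27/25
d9 = -34/5
d10 = 27
d11 = 698/25
d12 = -263/10
endpoint = (177/25, -532/25)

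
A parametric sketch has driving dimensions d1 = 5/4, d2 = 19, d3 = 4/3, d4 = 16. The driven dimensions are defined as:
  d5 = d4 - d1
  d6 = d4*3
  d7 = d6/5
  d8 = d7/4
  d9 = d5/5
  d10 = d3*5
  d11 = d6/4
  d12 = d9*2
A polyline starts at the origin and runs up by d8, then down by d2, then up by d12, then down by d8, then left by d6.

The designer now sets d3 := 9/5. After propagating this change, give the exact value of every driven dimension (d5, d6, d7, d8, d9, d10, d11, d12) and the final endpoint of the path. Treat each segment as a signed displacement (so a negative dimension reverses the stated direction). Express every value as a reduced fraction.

Apply edit: d3 := 9/5
  d5 = d4 - d1 = 59/4
  d6 = d4*3 = 48
  d7 = d6/5 = 48/5
  d8 = d7/4 = 12/5
  d9 = d5/5 = 59/20
  d10 = d3*5 = 9
  d11 = d6/4 = 12
  d12 = d9*2 = 59/10
Walk from origin (0, 0):
  seg 1: up by d8 = 12/5 → (0, 12/5)
  seg 2: down by d2 = 19 → (0, -83/5)
  seg 3: up by d12 = 59/10 → (0, -107/10)
  seg 4: down by d8 = 12/5 → (0, -131/10)
  seg 5: left by d6 = 48 → (-48, -131/10)

d5 = 59/4
d6 = 48
d7 = 48/5
d8 = 12/5
d9 = 59/20
d10 = 9
d11 = 12
d12 = 59/10
endpoint = (-48, -131/10)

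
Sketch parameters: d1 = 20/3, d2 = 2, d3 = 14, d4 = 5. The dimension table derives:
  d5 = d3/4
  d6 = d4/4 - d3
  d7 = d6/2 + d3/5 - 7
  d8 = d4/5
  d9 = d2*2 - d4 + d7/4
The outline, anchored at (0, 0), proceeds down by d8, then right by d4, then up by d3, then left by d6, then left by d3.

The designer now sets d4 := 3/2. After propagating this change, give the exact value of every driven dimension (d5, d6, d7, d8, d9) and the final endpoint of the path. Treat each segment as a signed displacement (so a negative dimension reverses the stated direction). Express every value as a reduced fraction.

d5 = 7/2
d6 = -109/8
d7 = -881/80
d8 = 3/10
d9 = -81/320
endpoint = (9/8, 137/10)

Apply edit: d4 := 3/2
  d5 = d3/4 = 7/2
  d6 = d4/4 - d3 = -109/8
  d7 = d6/2 + d3/5 - 7 = -881/80
  d8 = d4/5 = 3/10
  d9 = d2*2 - d4 + d7/4 = -81/320
Walk from origin (0, 0):
  seg 1: down by d8 = 3/10 → (0, -3/10)
  seg 2: right by d4 = 3/2 → (3/2, -3/10)
  seg 3: up by d3 = 14 → (3/2, 137/10)
  seg 4: left by d6 = -109/8 → (121/8, 137/10)
  seg 5: left by d3 = 14 → (9/8, 137/10)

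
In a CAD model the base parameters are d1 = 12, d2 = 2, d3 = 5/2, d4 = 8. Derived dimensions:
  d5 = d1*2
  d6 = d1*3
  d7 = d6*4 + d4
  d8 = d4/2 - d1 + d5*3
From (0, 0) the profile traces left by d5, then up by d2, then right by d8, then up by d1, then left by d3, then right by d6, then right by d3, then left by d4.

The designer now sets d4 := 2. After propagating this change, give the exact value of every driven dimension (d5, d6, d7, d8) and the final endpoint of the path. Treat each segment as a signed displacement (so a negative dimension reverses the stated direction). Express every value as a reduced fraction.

d5 = 24
d6 = 36
d7 = 146
d8 = 61
endpoint = (71, 14)

Apply edit: d4 := 2
  d5 = d1*2 = 24
  d6 = d1*3 = 36
  d7 = d6*4 + d4 = 146
  d8 = d4/2 - d1 + d5*3 = 61
Walk from origin (0, 0):
  seg 1: left by d5 = 24 → (-24, 0)
  seg 2: up by d2 = 2 → (-24, 2)
  seg 3: right by d8 = 61 → (37, 2)
  seg 4: up by d1 = 12 → (37, 14)
  seg 5: left by d3 = 5/2 → (69/2, 14)
  seg 6: right by d6 = 36 → (141/2, 14)
  seg 7: right by d3 = 5/2 → (73, 14)
  seg 8: left by d4 = 2 → (71, 14)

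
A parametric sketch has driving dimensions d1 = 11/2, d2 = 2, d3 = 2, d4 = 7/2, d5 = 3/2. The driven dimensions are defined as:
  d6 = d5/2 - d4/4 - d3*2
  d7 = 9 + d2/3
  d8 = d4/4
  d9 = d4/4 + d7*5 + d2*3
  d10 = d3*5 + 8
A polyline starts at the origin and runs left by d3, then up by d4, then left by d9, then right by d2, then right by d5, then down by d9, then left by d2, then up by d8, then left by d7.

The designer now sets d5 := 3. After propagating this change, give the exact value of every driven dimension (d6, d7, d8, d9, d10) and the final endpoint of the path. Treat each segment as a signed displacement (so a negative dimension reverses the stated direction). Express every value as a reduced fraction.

Apply edit: d5 := 3
  d6 = d5/2 - d4/4 - d3*2 = -27/8
  d7 = 9 + d2/3 = 29/3
  d8 = d4/4 = 7/8
  d9 = d4/4 + d7*5 + d2*3 = 1325/24
  d10 = d3*5 + 8 = 18
Walk from origin (0, 0):
  seg 1: left by d3 = 2 → (-2, 0)
  seg 2: up by d4 = 7/2 → (-2, 7/2)
  seg 3: left by d9 = 1325/24 → (-1373/24, 7/2)
  seg 4: right by d2 = 2 → (-1325/24, 7/2)
  seg 5: right by d5 = 3 → (-1253/24, 7/2)
  seg 6: down by d9 = 1325/24 → (-1253/24, -1241/24)
  seg 7: left by d2 = 2 → (-1301/24, -1241/24)
  seg 8: up by d8 = 7/8 → (-1301/24, -305/6)
  seg 9: left by d7 = 29/3 → (-511/8, -305/6)

d6 = -27/8
d7 = 29/3
d8 = 7/8
d9 = 1325/24
d10 = 18
endpoint = (-511/8, -305/6)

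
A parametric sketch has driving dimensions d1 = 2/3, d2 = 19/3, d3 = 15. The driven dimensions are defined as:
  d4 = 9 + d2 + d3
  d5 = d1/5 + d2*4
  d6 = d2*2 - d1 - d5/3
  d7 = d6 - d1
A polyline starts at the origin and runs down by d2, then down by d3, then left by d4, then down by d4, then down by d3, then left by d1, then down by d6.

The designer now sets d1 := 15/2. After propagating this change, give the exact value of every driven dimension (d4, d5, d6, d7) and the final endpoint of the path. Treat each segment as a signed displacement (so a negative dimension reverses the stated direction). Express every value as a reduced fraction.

Apply edit: d1 := 15/2
  d4 = 9 + d2 + d3 = 91/3
  d5 = d1/5 + d2*4 = 161/6
  d6 = d2*2 - d1 - d5/3 = -34/9
  d7 = d6 - d1 = -203/18
Walk from origin (0, 0):
  seg 1: down by d2 = 19/3 → (0, -19/3)
  seg 2: down by d3 = 15 → (0, -64/3)
  seg 3: left by d4 = 91/3 → (-91/3, -64/3)
  seg 4: down by d4 = 91/3 → (-91/3, -155/3)
  seg 5: down by d3 = 15 → (-91/3, -200/3)
  seg 6: left by d1 = 15/2 → (-227/6, -200/3)
  seg 7: down by d6 = -34/9 → (-227/6, -566/9)

d4 = 91/3
d5 = 161/6
d6 = -34/9
d7 = -203/18
endpoint = (-227/6, -566/9)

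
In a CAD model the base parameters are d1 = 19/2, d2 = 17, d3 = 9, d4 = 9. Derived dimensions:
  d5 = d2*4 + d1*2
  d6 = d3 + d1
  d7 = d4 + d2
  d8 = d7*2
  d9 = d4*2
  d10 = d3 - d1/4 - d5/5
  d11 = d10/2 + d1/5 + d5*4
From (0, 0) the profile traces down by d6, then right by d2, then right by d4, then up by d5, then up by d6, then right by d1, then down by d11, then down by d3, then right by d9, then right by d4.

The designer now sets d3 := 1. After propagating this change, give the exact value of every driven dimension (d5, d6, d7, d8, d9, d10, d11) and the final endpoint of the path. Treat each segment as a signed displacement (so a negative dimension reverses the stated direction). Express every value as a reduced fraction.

d5 = 87
d6 = 21/2
d7 = 26
d8 = 52
d9 = 18
d10 = -751/40
d11 = 27241/80
endpoint = (125/2, -20361/80)

Apply edit: d3 := 1
  d5 = d2*4 + d1*2 = 87
  d6 = d3 + d1 = 21/2
  d7 = d4 + d2 = 26
  d8 = d7*2 = 52
  d9 = d4*2 = 18
  d10 = d3 - d1/4 - d5/5 = -751/40
  d11 = d10/2 + d1/5 + d5*4 = 27241/80
Walk from origin (0, 0):
  seg 1: down by d6 = 21/2 → (0, -21/2)
  seg 2: right by d2 = 17 → (17, -21/2)
  seg 3: right by d4 = 9 → (26, -21/2)
  seg 4: up by d5 = 87 → (26, 153/2)
  seg 5: up by d6 = 21/2 → (26, 87)
  seg 6: right by d1 = 19/2 → (71/2, 87)
  seg 7: down by d11 = 27241/80 → (71/2, -20281/80)
  seg 8: down by d3 = 1 → (71/2, -20361/80)
  seg 9: right by d9 = 18 → (107/2, -20361/80)
  seg 10: right by d4 = 9 → (125/2, -20361/80)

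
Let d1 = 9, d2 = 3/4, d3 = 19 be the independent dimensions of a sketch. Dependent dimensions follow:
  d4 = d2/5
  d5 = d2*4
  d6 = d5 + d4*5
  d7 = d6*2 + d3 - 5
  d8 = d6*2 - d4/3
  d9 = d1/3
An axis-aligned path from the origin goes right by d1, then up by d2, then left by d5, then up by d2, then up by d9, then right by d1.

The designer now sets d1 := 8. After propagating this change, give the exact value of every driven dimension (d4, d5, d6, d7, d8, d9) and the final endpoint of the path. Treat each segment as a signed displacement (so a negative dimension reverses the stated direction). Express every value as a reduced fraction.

d4 = 3/20
d5 = 3
d6 = 15/4
d7 = 43/2
d8 = 149/20
d9 = 8/3
endpoint = (13, 25/6)

Apply edit: d1 := 8
  d4 = d2/5 = 3/20
  d5 = d2*4 = 3
  d6 = d5 + d4*5 = 15/4
  d7 = d6*2 + d3 - 5 = 43/2
  d8 = d6*2 - d4/3 = 149/20
  d9 = d1/3 = 8/3
Walk from origin (0, 0):
  seg 1: right by d1 = 8 → (8, 0)
  seg 2: up by d2 = 3/4 → (8, 3/4)
  seg 3: left by d5 = 3 → (5, 3/4)
  seg 4: up by d2 = 3/4 → (5, 3/2)
  seg 5: up by d9 = 8/3 → (5, 25/6)
  seg 6: right by d1 = 8 → (13, 25/6)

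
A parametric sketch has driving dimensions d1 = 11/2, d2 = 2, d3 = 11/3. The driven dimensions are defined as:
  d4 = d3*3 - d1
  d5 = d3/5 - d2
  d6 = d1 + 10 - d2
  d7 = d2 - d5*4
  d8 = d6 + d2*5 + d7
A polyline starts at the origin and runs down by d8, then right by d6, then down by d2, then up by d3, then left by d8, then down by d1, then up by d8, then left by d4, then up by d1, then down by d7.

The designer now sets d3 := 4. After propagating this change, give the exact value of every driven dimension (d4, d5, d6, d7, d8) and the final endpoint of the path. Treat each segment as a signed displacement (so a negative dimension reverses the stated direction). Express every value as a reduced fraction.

Apply edit: d3 := 4
  d4 = d3*3 - d1 = 13/2
  d5 = d3/5 - d2 = -6/5
  d6 = d1 + 10 - d2 = 27/2
  d7 = d2 - d5*4 = 34/5
  d8 = d6 + d2*5 + d7 = 303/10
Walk from origin (0, 0):
  seg 1: down by d8 = 303/10 → (0, -303/10)
  seg 2: right by d6 = 27/2 → (27/2, -303/10)
  seg 3: down by d2 = 2 → (27/2, -323/10)
  seg 4: up by d3 = 4 → (27/2, -283/10)
  seg 5: left by d8 = 303/10 → (-84/5, -283/10)
  seg 6: down by d1 = 11/2 → (-84/5, -169/5)
  seg 7: up by d8 = 303/10 → (-84/5, -7/2)
  seg 8: left by d4 = 13/2 → (-233/10, -7/2)
  seg 9: up by d1 = 11/2 → (-233/10, 2)
  seg 10: down by d7 = 34/5 → (-233/10, -24/5)

d4 = 13/2
d5 = -6/5
d6 = 27/2
d7 = 34/5
d8 = 303/10
endpoint = (-233/10, -24/5)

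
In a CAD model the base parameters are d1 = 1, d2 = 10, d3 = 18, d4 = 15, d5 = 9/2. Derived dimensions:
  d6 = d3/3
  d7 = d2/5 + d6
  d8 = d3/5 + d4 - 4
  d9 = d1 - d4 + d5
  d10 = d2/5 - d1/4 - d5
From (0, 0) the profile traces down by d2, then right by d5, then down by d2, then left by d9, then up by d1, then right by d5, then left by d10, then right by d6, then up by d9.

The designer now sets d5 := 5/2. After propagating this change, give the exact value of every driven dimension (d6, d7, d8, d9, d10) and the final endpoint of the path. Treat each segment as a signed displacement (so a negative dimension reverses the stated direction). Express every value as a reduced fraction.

d6 = 6
d7 = 8
d8 = 73/5
d9 = -23/2
d10 = -3/4
endpoint = (93/4, -61/2)

Apply edit: d5 := 5/2
  d6 = d3/3 = 6
  d7 = d2/5 + d6 = 8
  d8 = d3/5 + d4 - 4 = 73/5
  d9 = d1 - d4 + d5 = -23/2
  d10 = d2/5 - d1/4 - d5 = -3/4
Walk from origin (0, 0):
  seg 1: down by d2 = 10 → (0, -10)
  seg 2: right by d5 = 5/2 → (5/2, -10)
  seg 3: down by d2 = 10 → (5/2, -20)
  seg 4: left by d9 = -23/2 → (14, -20)
  seg 5: up by d1 = 1 → (14, -19)
  seg 6: right by d5 = 5/2 → (33/2, -19)
  seg 7: left by d10 = -3/4 → (69/4, -19)
  seg 8: right by d6 = 6 → (93/4, -19)
  seg 9: up by d9 = -23/2 → (93/4, -61/2)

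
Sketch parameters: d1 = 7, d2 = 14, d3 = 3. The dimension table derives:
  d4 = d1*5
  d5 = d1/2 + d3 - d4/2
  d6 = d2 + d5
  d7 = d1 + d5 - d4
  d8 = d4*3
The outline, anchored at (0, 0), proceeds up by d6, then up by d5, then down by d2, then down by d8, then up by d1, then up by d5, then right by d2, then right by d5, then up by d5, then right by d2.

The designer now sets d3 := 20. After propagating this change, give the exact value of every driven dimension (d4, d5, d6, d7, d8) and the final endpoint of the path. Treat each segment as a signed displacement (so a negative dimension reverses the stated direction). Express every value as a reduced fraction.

d4 = 35
d5 = 6
d6 = 20
d7 = -22
d8 = 105
endpoint = (34, -74)

Apply edit: d3 := 20
  d4 = d1*5 = 35
  d5 = d1/2 + d3 - d4/2 = 6
  d6 = d2 + d5 = 20
  d7 = d1 + d5 - d4 = -22
  d8 = d4*3 = 105
Walk from origin (0, 0):
  seg 1: up by d6 = 20 → (0, 20)
  seg 2: up by d5 = 6 → (0, 26)
  seg 3: down by d2 = 14 → (0, 12)
  seg 4: down by d8 = 105 → (0, -93)
  seg 5: up by d1 = 7 → (0, -86)
  seg 6: up by d5 = 6 → (0, -80)
  seg 7: right by d2 = 14 → (14, -80)
  seg 8: right by d5 = 6 → (20, -80)
  seg 9: up by d5 = 6 → (20, -74)
  seg 10: right by d2 = 14 → (34, -74)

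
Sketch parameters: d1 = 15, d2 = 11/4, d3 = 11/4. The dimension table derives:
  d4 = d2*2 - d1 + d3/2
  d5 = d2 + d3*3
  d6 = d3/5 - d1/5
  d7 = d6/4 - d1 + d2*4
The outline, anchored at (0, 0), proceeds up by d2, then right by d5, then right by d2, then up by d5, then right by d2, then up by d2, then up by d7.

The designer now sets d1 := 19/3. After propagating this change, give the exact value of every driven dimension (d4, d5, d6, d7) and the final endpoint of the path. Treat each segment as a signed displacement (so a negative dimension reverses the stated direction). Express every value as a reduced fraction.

Apply edit: d1 := 19/3
  d4 = d2*2 - d1 + d3/2 = 13/24
  d5 = d2 + d3*3 = 11
  d6 = d3/5 - d1/5 = -43/60
  d7 = d6/4 - d1 + d2*4 = 359/80
Walk from origin (0, 0):
  seg 1: up by d2 = 11/4 → (0, 11/4)
  seg 2: right by d5 = 11 → (11, 11/4)
  seg 3: right by d2 = 11/4 → (55/4, 11/4)
  seg 4: up by d5 = 11 → (55/4, 55/4)
  seg 5: right by d2 = 11/4 → (33/2, 55/4)
  seg 6: up by d2 = 11/4 → (33/2, 33/2)
  seg 7: up by d7 = 359/80 → (33/2, 1679/80)

d4 = 13/24
d5 = 11
d6 = -43/60
d7 = 359/80
endpoint = (33/2, 1679/80)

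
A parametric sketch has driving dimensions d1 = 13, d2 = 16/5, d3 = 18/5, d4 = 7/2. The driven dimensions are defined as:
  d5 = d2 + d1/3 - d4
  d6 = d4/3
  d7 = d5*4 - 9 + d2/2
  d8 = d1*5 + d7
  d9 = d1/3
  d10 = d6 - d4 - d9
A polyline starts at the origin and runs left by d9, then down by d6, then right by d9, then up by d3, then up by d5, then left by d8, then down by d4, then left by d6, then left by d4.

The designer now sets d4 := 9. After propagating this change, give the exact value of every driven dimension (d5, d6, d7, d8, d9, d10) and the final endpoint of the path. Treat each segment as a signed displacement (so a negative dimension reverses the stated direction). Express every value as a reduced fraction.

d5 = -22/15
d6 = 3
d7 = -199/15
d8 = 776/15
d9 = 13/3
d10 = -31/3
endpoint = (-956/15, -148/15)

Apply edit: d4 := 9
  d5 = d2 + d1/3 - d4 = -22/15
  d6 = d4/3 = 3
  d7 = d5*4 - 9 + d2/2 = -199/15
  d8 = d1*5 + d7 = 776/15
  d9 = d1/3 = 13/3
  d10 = d6 - d4 - d9 = -31/3
Walk from origin (0, 0):
  seg 1: left by d9 = 13/3 → (-13/3, 0)
  seg 2: down by d6 = 3 → (-13/3, -3)
  seg 3: right by d9 = 13/3 → (0, -3)
  seg 4: up by d3 = 18/5 → (0, 3/5)
  seg 5: up by d5 = -22/15 → (0, -13/15)
  seg 6: left by d8 = 776/15 → (-776/15, -13/15)
  seg 7: down by d4 = 9 → (-776/15, -148/15)
  seg 8: left by d6 = 3 → (-821/15, -148/15)
  seg 9: left by d4 = 9 → (-956/15, -148/15)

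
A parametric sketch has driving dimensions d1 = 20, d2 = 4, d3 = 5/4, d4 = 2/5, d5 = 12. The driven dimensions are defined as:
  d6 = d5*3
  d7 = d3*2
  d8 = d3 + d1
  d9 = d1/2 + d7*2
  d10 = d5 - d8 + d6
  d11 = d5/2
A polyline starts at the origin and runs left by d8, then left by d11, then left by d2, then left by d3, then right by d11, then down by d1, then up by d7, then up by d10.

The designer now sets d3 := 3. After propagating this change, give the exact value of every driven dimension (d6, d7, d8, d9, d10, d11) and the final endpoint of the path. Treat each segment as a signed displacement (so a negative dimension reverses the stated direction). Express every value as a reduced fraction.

d6 = 36
d7 = 6
d8 = 23
d9 = 22
d10 = 25
d11 = 6
endpoint = (-30, 11)

Apply edit: d3 := 3
  d6 = d5*3 = 36
  d7 = d3*2 = 6
  d8 = d3 + d1 = 23
  d9 = d1/2 + d7*2 = 22
  d10 = d5 - d8 + d6 = 25
  d11 = d5/2 = 6
Walk from origin (0, 0):
  seg 1: left by d8 = 23 → (-23, 0)
  seg 2: left by d11 = 6 → (-29, 0)
  seg 3: left by d2 = 4 → (-33, 0)
  seg 4: left by d3 = 3 → (-36, 0)
  seg 5: right by d11 = 6 → (-30, 0)
  seg 6: down by d1 = 20 → (-30, -20)
  seg 7: up by d7 = 6 → (-30, -14)
  seg 8: up by d10 = 25 → (-30, 11)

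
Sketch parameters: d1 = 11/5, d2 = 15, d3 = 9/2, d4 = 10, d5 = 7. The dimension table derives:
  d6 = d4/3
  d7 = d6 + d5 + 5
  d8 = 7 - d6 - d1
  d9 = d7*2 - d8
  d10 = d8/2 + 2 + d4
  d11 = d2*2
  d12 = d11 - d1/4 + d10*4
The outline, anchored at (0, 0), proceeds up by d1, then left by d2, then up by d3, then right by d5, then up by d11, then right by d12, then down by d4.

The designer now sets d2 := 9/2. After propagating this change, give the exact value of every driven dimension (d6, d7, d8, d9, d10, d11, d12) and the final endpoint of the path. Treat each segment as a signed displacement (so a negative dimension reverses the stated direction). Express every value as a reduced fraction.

Apply edit: d2 := 9/2
  d6 = d4/3 = 10/3
  d7 = d6 + d5 + 5 = 46/3
  d8 = 7 - d6 - d1 = 22/15
  d9 = d7*2 - d8 = 146/5
  d10 = d8/2 + 2 + d4 = 191/15
  d11 = d2*2 = 9
  d12 = d11 - d1/4 + d10*4 = 3563/60
Walk from origin (0, 0):
  seg 1: up by d1 = 11/5 → (0, 11/5)
  seg 2: left by d2 = 9/2 → (-9/2, 11/5)
  seg 3: up by d3 = 9/2 → (-9/2, 67/10)
  seg 4: right by d5 = 7 → (5/2, 67/10)
  seg 5: up by d11 = 9 → (5/2, 157/10)
  seg 6: right by d12 = 3563/60 → (3713/60, 157/10)
  seg 7: down by d4 = 10 → (3713/60, 57/10)

d6 = 10/3
d7 = 46/3
d8 = 22/15
d9 = 146/5
d10 = 191/15
d11 = 9
d12 = 3563/60
endpoint = (3713/60, 57/10)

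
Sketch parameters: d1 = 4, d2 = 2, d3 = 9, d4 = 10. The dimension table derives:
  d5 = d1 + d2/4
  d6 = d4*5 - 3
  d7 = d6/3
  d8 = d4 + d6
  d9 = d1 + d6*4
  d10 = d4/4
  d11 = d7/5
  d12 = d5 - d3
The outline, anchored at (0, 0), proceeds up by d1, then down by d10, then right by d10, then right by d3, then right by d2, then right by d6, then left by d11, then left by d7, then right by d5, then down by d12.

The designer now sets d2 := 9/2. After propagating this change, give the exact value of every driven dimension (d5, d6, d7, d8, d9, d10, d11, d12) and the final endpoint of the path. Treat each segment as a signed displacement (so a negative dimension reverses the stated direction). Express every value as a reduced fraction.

Apply edit: d2 := 9/2
  d5 = d1 + d2/4 = 41/8
  d6 = d4*5 - 3 = 47
  d7 = d6/3 = 47/3
  d8 = d4 + d6 = 57
  d9 = d1 + d6*4 = 192
  d10 = d4/4 = 5/2
  d11 = d7/5 = 47/15
  d12 = d5 - d3 = -31/8
Walk from origin (0, 0):
  seg 1: up by d1 = 4 → (0, 4)
  seg 2: down by d10 = 5/2 → (0, 3/2)
  seg 3: right by d10 = 5/2 → (5/2, 3/2)
  seg 4: right by d3 = 9 → (23/2, 3/2)
  seg 5: right by d2 = 9/2 → (16, 3/2)
  seg 6: right by d6 = 47 → (63, 3/2)
  seg 7: left by d11 = 47/15 → (898/15, 3/2)
  seg 8: left by d7 = 47/3 → (221/5, 3/2)
  seg 9: right by d5 = 41/8 → (1973/40, 3/2)
  seg 10: down by d12 = -31/8 → (1973/40, 43/8)

d5 = 41/8
d6 = 47
d7 = 47/3
d8 = 57
d9 = 192
d10 = 5/2
d11 = 47/15
d12 = -31/8
endpoint = (1973/40, 43/8)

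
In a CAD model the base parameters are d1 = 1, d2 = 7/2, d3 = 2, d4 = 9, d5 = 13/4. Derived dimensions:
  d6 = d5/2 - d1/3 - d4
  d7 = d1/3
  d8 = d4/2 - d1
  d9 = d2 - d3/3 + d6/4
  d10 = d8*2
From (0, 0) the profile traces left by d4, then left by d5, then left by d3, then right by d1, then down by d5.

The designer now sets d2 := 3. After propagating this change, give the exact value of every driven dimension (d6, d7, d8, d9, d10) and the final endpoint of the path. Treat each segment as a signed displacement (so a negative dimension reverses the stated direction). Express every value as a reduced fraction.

d6 = -185/24
d7 = 1/3
d8 = 7/2
d9 = 13/32
d10 = 7
endpoint = (-53/4, -13/4)

Apply edit: d2 := 3
  d6 = d5/2 - d1/3 - d4 = -185/24
  d7 = d1/3 = 1/3
  d8 = d4/2 - d1 = 7/2
  d9 = d2 - d3/3 + d6/4 = 13/32
  d10 = d8*2 = 7
Walk from origin (0, 0):
  seg 1: left by d4 = 9 → (-9, 0)
  seg 2: left by d5 = 13/4 → (-49/4, 0)
  seg 3: left by d3 = 2 → (-57/4, 0)
  seg 4: right by d1 = 1 → (-53/4, 0)
  seg 5: down by d5 = 13/4 → (-53/4, -13/4)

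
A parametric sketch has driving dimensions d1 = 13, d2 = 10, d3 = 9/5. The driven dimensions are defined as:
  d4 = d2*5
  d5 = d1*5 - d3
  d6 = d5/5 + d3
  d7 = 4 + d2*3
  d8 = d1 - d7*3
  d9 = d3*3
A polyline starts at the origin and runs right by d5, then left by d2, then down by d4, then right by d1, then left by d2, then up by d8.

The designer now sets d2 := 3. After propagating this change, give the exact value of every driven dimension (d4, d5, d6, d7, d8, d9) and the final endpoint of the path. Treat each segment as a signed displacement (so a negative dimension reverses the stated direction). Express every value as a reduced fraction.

d4 = 15
d5 = 316/5
d6 = 361/25
d7 = 13
d8 = -26
d9 = 27/5
endpoint = (351/5, -41)

Apply edit: d2 := 3
  d4 = d2*5 = 15
  d5 = d1*5 - d3 = 316/5
  d6 = d5/5 + d3 = 361/25
  d7 = 4 + d2*3 = 13
  d8 = d1 - d7*3 = -26
  d9 = d3*3 = 27/5
Walk from origin (0, 0):
  seg 1: right by d5 = 316/5 → (316/5, 0)
  seg 2: left by d2 = 3 → (301/5, 0)
  seg 3: down by d4 = 15 → (301/5, -15)
  seg 4: right by d1 = 13 → (366/5, -15)
  seg 5: left by d2 = 3 → (351/5, -15)
  seg 6: up by d8 = -26 → (351/5, -41)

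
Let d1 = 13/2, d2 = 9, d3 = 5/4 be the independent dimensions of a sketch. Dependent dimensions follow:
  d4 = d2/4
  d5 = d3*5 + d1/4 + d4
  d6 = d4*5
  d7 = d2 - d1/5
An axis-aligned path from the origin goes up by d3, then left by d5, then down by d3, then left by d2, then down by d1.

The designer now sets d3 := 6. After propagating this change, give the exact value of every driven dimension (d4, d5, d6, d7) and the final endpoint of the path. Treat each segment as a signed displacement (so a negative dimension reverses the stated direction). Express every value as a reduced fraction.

Apply edit: d3 := 6
  d4 = d2/4 = 9/4
  d5 = d3*5 + d1/4 + d4 = 271/8
  d6 = d4*5 = 45/4
  d7 = d2 - d1/5 = 77/10
Walk from origin (0, 0):
  seg 1: up by d3 = 6 → (0, 6)
  seg 2: left by d5 = 271/8 → (-271/8, 6)
  seg 3: down by d3 = 6 → (-271/8, 0)
  seg 4: left by d2 = 9 → (-343/8, 0)
  seg 5: down by d1 = 13/2 → (-343/8, -13/2)

d4 = 9/4
d5 = 271/8
d6 = 45/4
d7 = 77/10
endpoint = (-343/8, -13/2)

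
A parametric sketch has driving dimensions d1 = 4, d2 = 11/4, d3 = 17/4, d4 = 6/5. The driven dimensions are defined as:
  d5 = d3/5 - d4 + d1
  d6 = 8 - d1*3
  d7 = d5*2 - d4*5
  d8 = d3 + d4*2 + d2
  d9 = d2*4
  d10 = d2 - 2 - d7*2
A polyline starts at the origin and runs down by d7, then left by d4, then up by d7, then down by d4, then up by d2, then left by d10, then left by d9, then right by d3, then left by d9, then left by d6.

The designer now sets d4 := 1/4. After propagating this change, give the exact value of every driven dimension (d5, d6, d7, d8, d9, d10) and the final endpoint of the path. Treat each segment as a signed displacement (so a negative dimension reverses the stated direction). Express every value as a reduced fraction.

Apply edit: d4 := 1/4
  d5 = d3/5 - d4 + d1 = 23/5
  d6 = 8 - d1*3 = -4
  d7 = d5*2 - d4*5 = 159/20
  d8 = d3 + d4*2 + d2 = 15/2
  d9 = d2*4 = 11
  d10 = d2 - 2 - d7*2 = -303/20
Walk from origin (0, 0):
  seg 1: down by d7 = 159/20 → (0, -159/20)
  seg 2: left by d4 = 1/4 → (-1/4, -159/20)
  seg 3: up by d7 = 159/20 → (-1/4, 0)
  seg 4: down by d4 = 1/4 → (-1/4, -1/4)
  seg 5: up by d2 = 11/4 → (-1/4, 5/2)
  seg 6: left by d10 = -303/20 → (149/10, 5/2)
  seg 7: left by d9 = 11 → (39/10, 5/2)
  seg 8: right by d3 = 17/4 → (163/20, 5/2)
  seg 9: left by d9 = 11 → (-57/20, 5/2)
  seg 10: left by d6 = -4 → (23/20, 5/2)

d5 = 23/5
d6 = -4
d7 = 159/20
d8 = 15/2
d9 = 11
d10 = -303/20
endpoint = (23/20, 5/2)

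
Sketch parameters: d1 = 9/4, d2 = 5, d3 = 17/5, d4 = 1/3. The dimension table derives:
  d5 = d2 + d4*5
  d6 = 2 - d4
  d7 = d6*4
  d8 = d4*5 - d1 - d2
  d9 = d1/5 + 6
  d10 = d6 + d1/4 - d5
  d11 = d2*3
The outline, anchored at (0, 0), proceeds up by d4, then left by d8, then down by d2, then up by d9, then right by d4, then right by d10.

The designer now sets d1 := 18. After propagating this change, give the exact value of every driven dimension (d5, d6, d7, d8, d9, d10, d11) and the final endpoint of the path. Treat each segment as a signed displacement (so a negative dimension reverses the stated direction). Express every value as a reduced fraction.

Apply edit: d1 := 18
  d5 = d2 + d4*5 = 20/3
  d6 = 2 - d4 = 5/3
  d7 = d6*4 = 20/3
  d8 = d4*5 - d1 - d2 = -64/3
  d9 = d1/5 + 6 = 48/5
  d10 = d6 + d1/4 - d5 = -1/2
  d11 = d2*3 = 15
Walk from origin (0, 0):
  seg 1: up by d4 = 1/3 → (0, 1/3)
  seg 2: left by d8 = -64/3 → (64/3, 1/3)
  seg 3: down by d2 = 5 → (64/3, -14/3)
  seg 4: up by d9 = 48/5 → (64/3, 74/15)
  seg 5: right by d4 = 1/3 → (65/3, 74/15)
  seg 6: right by d10 = -1/2 → (127/6, 74/15)

d5 = 20/3
d6 = 5/3
d7 = 20/3
d8 = -64/3
d9 = 48/5
d10 = -1/2
d11 = 15
endpoint = (127/6, 74/15)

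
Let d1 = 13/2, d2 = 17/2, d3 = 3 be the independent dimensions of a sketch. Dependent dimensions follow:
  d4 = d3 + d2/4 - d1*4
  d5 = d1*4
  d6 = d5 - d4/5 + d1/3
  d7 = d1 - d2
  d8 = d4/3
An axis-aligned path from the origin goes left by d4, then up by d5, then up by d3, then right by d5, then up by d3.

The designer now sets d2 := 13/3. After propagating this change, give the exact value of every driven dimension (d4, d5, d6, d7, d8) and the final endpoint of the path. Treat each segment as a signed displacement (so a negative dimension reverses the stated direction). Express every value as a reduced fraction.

d4 = -263/12
d5 = 26
d6 = 651/20
d7 = 13/6
d8 = -263/36
endpoint = (575/12, 32)

Apply edit: d2 := 13/3
  d4 = d3 + d2/4 - d1*4 = -263/12
  d5 = d1*4 = 26
  d6 = d5 - d4/5 + d1/3 = 651/20
  d7 = d1 - d2 = 13/6
  d8 = d4/3 = -263/36
Walk from origin (0, 0):
  seg 1: left by d4 = -263/12 → (263/12, 0)
  seg 2: up by d5 = 26 → (263/12, 26)
  seg 3: up by d3 = 3 → (263/12, 29)
  seg 4: right by d5 = 26 → (575/12, 29)
  seg 5: up by d3 = 3 → (575/12, 32)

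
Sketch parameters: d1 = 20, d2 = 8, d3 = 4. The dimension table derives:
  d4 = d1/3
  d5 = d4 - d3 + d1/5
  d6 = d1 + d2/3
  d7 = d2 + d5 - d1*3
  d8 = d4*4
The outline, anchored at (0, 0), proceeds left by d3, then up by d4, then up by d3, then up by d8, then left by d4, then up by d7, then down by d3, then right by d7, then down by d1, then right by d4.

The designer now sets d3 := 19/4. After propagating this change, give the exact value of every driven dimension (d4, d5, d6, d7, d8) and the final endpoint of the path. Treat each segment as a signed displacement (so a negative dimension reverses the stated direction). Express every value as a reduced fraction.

Apply edit: d3 := 19/4
  d4 = d1/3 = 20/3
  d5 = d4 - d3 + d1/5 = 71/12
  d6 = d1 + d2/3 = 68/3
  d7 = d2 + d5 - d1*3 = -553/12
  d8 = d4*4 = 80/3
Walk from origin (0, 0):
  seg 1: left by d3 = 19/4 → (-19/4, 0)
  seg 2: up by d4 = 20/3 → (-19/4, 20/3)
  seg 3: up by d3 = 19/4 → (-19/4, 137/12)
  seg 4: up by d8 = 80/3 → (-19/4, 457/12)
  seg 5: left by d4 = 20/3 → (-137/12, 457/12)
  seg 6: up by d7 = -553/12 → (-137/12, -8)
  seg 7: down by d3 = 19/4 → (-137/12, -51/4)
  seg 8: right by d7 = -553/12 → (-115/2, -51/4)
  seg 9: down by d1 = 20 → (-115/2, -131/4)
  seg 10: right by d4 = 20/3 → (-305/6, -131/4)

d4 = 20/3
d5 = 71/12
d6 = 68/3
d7 = -553/12
d8 = 80/3
endpoint = (-305/6, -131/4)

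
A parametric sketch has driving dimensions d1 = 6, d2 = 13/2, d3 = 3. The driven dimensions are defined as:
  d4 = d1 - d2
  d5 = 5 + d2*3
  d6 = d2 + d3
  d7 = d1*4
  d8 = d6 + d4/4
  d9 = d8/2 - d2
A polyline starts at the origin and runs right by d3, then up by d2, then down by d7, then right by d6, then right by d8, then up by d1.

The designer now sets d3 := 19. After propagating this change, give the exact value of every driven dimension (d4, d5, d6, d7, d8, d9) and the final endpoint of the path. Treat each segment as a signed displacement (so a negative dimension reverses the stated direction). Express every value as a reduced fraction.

Apply edit: d3 := 19
  d4 = d1 - d2 = -1/2
  d5 = 5 + d2*3 = 49/2
  d6 = d2 + d3 = 51/2
  d7 = d1*4 = 24
  d8 = d6 + d4/4 = 203/8
  d9 = d8/2 - d2 = 99/16
Walk from origin (0, 0):
  seg 1: right by d3 = 19 → (19, 0)
  seg 2: up by d2 = 13/2 → (19, 13/2)
  seg 3: down by d7 = 24 → (19, -35/2)
  seg 4: right by d6 = 51/2 → (89/2, -35/2)
  seg 5: right by d8 = 203/8 → (559/8, -35/2)
  seg 6: up by d1 = 6 → (559/8, -23/2)

d4 = -1/2
d5 = 49/2
d6 = 51/2
d7 = 24
d8 = 203/8
d9 = 99/16
endpoint = (559/8, -23/2)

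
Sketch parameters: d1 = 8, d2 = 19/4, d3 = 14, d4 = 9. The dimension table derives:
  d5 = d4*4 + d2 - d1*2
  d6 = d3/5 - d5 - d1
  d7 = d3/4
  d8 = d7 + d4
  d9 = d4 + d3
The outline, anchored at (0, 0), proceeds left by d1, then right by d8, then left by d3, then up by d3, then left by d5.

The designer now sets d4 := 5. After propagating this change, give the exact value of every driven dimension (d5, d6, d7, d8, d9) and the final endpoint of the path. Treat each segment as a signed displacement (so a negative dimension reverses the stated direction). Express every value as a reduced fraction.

Apply edit: d4 := 5
  d5 = d4*4 + d2 - d1*2 = 35/4
  d6 = d3/5 - d5 - d1 = -279/20
  d7 = d3/4 = 7/2
  d8 = d7 + d4 = 17/2
  d9 = d4 + d3 = 19
Walk from origin (0, 0):
  seg 1: left by d1 = 8 → (-8, 0)
  seg 2: right by d8 = 17/2 → (1/2, 0)
  seg 3: left by d3 = 14 → (-27/2, 0)
  seg 4: up by d3 = 14 → (-27/2, 14)
  seg 5: left by d5 = 35/4 → (-89/4, 14)

d5 = 35/4
d6 = -279/20
d7 = 7/2
d8 = 17/2
d9 = 19
endpoint = (-89/4, 14)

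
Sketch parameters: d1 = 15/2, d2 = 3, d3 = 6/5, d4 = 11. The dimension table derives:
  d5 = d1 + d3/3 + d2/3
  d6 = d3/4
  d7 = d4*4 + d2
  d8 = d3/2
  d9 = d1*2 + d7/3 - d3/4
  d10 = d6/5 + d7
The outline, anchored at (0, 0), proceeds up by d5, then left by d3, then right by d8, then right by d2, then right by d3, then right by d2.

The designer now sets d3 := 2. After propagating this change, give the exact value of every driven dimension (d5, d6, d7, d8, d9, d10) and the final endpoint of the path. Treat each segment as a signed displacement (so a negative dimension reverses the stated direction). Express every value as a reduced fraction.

Apply edit: d3 := 2
  d5 = d1 + d3/3 + d2/3 = 55/6
  d6 = d3/4 = 1/2
  d7 = d4*4 + d2 = 47
  d8 = d3/2 = 1
  d9 = d1*2 + d7/3 - d3/4 = 181/6
  d10 = d6/5 + d7 = 471/10
Walk from origin (0, 0):
  seg 1: up by d5 = 55/6 → (0, 55/6)
  seg 2: left by d3 = 2 → (-2, 55/6)
  seg 3: right by d8 = 1 → (-1, 55/6)
  seg 4: right by d2 = 3 → (2, 55/6)
  seg 5: right by d3 = 2 → (4, 55/6)
  seg 6: right by d2 = 3 → (7, 55/6)

d5 = 55/6
d6 = 1/2
d7 = 47
d8 = 1
d9 = 181/6
d10 = 471/10
endpoint = (7, 55/6)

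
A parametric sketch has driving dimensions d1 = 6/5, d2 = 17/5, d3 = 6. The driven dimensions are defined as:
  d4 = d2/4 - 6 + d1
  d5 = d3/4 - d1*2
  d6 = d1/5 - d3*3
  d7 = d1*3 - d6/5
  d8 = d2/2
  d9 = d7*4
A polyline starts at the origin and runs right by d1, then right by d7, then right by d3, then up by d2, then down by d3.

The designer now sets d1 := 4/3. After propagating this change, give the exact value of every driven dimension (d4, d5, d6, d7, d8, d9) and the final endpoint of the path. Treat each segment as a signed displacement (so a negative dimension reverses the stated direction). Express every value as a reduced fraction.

d4 = -229/60
d5 = -7/6
d6 = -266/15
d7 = 566/75
d8 = 17/10
d9 = 2264/75
endpoint = (372/25, -13/5)

Apply edit: d1 := 4/3
  d4 = d2/4 - 6 + d1 = -229/60
  d5 = d3/4 - d1*2 = -7/6
  d6 = d1/5 - d3*3 = -266/15
  d7 = d1*3 - d6/5 = 566/75
  d8 = d2/2 = 17/10
  d9 = d7*4 = 2264/75
Walk from origin (0, 0):
  seg 1: right by d1 = 4/3 → (4/3, 0)
  seg 2: right by d7 = 566/75 → (222/25, 0)
  seg 3: right by d3 = 6 → (372/25, 0)
  seg 4: up by d2 = 17/5 → (372/25, 17/5)
  seg 5: down by d3 = 6 → (372/25, -13/5)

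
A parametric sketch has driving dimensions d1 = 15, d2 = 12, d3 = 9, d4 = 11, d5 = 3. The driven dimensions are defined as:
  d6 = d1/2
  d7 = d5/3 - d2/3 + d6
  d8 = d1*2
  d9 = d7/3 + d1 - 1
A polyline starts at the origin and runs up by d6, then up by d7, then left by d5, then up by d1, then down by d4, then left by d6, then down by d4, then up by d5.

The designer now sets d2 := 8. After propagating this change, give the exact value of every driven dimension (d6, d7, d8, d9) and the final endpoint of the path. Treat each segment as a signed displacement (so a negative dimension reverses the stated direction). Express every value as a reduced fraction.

Apply edit: d2 := 8
  d6 = d1/2 = 15/2
  d7 = d5/3 - d2/3 + d6 = 35/6
  d8 = d1*2 = 30
  d9 = d7/3 + d1 - 1 = 287/18
Walk from origin (0, 0):
  seg 1: up by d6 = 15/2 → (0, 15/2)
  seg 2: up by d7 = 35/6 → (0, 40/3)
  seg 3: left by d5 = 3 → (-3, 40/3)
  seg 4: up by d1 = 15 → (-3, 85/3)
  seg 5: down by d4 = 11 → (-3, 52/3)
  seg 6: left by d6 = 15/2 → (-21/2, 52/3)
  seg 7: down by d4 = 11 → (-21/2, 19/3)
  seg 8: up by d5 = 3 → (-21/2, 28/3)

d6 = 15/2
d7 = 35/6
d8 = 30
d9 = 287/18
endpoint = (-21/2, 28/3)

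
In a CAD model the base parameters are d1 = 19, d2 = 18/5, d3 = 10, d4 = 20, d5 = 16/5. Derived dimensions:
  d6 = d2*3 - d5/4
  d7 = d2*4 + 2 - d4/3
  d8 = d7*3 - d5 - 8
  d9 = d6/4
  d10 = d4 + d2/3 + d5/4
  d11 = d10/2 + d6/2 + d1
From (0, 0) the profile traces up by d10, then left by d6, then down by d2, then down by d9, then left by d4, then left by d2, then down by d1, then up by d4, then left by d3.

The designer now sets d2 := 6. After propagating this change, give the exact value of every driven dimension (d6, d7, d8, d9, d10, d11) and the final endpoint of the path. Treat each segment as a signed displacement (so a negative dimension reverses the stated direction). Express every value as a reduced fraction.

d6 = 86/5
d7 = 58/3
d8 = 234/5
d9 = 43/10
d10 = 114/5
d11 = 39
endpoint = (-266/5, 27/2)

Apply edit: d2 := 6
  d6 = d2*3 - d5/4 = 86/5
  d7 = d2*4 + 2 - d4/3 = 58/3
  d8 = d7*3 - d5 - 8 = 234/5
  d9 = d6/4 = 43/10
  d10 = d4 + d2/3 + d5/4 = 114/5
  d11 = d10/2 + d6/2 + d1 = 39
Walk from origin (0, 0):
  seg 1: up by d10 = 114/5 → (0, 114/5)
  seg 2: left by d6 = 86/5 → (-86/5, 114/5)
  seg 3: down by d2 = 6 → (-86/5, 84/5)
  seg 4: down by d9 = 43/10 → (-86/5, 25/2)
  seg 5: left by d4 = 20 → (-186/5, 25/2)
  seg 6: left by d2 = 6 → (-216/5, 25/2)
  seg 7: down by d1 = 19 → (-216/5, -13/2)
  seg 8: up by d4 = 20 → (-216/5, 27/2)
  seg 9: left by d3 = 10 → (-266/5, 27/2)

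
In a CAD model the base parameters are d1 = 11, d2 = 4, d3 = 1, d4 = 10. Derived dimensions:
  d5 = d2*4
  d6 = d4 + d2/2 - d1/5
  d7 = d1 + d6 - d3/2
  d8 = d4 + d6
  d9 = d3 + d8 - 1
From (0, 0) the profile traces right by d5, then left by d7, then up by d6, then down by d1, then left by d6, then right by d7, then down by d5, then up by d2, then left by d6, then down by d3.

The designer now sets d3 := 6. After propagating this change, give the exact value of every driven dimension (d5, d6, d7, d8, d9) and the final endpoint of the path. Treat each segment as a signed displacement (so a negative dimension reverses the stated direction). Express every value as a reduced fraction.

d5 = 16
d6 = 49/5
d7 = 89/5
d8 = 99/5
d9 = 124/5
endpoint = (-18/5, -96/5)

Apply edit: d3 := 6
  d5 = d2*4 = 16
  d6 = d4 + d2/2 - d1/5 = 49/5
  d7 = d1 + d6 - d3/2 = 89/5
  d8 = d4 + d6 = 99/5
  d9 = d3 + d8 - 1 = 124/5
Walk from origin (0, 0):
  seg 1: right by d5 = 16 → (16, 0)
  seg 2: left by d7 = 89/5 → (-9/5, 0)
  seg 3: up by d6 = 49/5 → (-9/5, 49/5)
  seg 4: down by d1 = 11 → (-9/5, -6/5)
  seg 5: left by d6 = 49/5 → (-58/5, -6/5)
  seg 6: right by d7 = 89/5 → (31/5, -6/5)
  seg 7: down by d5 = 16 → (31/5, -86/5)
  seg 8: up by d2 = 4 → (31/5, -66/5)
  seg 9: left by d6 = 49/5 → (-18/5, -66/5)
  seg 10: down by d3 = 6 → (-18/5, -96/5)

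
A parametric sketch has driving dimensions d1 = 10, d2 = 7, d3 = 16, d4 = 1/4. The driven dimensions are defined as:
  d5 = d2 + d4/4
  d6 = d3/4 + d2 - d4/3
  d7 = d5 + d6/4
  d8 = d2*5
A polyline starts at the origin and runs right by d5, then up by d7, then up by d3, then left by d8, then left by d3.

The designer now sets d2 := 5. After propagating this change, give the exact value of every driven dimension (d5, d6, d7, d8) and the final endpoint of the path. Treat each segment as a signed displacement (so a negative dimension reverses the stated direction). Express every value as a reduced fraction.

Apply edit: d2 := 5
  d5 = d2 + d4/4 = 81/16
  d6 = d3/4 + d2 - d4/3 = 107/12
  d7 = d5 + d6/4 = 175/24
  d8 = d2*5 = 25
Walk from origin (0, 0):
  seg 1: right by d5 = 81/16 → (81/16, 0)
  seg 2: up by d7 = 175/24 → (81/16, 175/24)
  seg 3: up by d3 = 16 → (81/16, 559/24)
  seg 4: left by d8 = 25 → (-319/16, 559/24)
  seg 5: left by d3 = 16 → (-575/16, 559/24)

d5 = 81/16
d6 = 107/12
d7 = 175/24
d8 = 25
endpoint = (-575/16, 559/24)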